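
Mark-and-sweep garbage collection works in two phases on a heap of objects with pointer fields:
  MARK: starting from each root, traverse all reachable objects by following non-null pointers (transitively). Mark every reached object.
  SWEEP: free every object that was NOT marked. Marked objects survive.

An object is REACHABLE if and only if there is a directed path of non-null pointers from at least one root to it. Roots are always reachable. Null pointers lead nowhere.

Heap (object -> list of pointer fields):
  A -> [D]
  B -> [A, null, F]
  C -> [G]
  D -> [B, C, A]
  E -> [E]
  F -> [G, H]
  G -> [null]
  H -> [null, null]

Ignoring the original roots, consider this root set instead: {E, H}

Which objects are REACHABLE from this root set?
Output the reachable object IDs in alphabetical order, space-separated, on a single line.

Roots: E H
Mark E: refs=E, marked=E
Mark H: refs=null null, marked=E H
Unmarked (collected): A B C D F G

Answer: E H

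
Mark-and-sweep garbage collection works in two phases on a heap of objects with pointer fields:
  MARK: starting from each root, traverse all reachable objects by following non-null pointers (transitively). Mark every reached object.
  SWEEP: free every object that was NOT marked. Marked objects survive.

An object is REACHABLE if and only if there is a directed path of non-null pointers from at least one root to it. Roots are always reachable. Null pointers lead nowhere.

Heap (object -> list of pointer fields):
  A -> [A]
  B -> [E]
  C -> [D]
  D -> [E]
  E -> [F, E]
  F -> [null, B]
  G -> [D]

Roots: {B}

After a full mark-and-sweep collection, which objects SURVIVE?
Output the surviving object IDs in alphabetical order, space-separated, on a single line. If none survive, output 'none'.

Roots: B
Mark B: refs=E, marked=B
Mark E: refs=F E, marked=B E
Mark F: refs=null B, marked=B E F
Unmarked (collected): A C D G

Answer: B E F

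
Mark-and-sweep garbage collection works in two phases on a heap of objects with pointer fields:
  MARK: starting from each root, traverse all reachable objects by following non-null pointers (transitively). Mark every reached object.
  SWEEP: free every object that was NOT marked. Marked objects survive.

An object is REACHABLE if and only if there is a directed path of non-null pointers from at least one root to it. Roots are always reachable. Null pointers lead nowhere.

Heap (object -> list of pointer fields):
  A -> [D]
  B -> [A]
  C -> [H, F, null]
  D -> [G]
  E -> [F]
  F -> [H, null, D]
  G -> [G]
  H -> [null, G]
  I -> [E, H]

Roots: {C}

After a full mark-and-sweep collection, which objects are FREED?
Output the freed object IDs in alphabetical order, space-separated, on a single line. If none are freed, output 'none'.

Roots: C
Mark C: refs=H F null, marked=C
Mark H: refs=null G, marked=C H
Mark F: refs=H null D, marked=C F H
Mark G: refs=G, marked=C F G H
Mark D: refs=G, marked=C D F G H
Unmarked (collected): A B E I

Answer: A B E I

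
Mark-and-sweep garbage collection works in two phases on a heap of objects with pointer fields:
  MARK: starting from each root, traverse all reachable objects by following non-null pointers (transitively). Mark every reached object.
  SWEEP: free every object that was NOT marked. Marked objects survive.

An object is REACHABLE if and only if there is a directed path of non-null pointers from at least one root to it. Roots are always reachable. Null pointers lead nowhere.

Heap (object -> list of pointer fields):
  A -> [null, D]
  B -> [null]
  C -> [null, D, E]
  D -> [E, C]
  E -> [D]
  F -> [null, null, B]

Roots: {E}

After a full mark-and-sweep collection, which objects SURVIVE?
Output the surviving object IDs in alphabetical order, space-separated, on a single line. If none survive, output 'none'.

Answer: C D E

Derivation:
Roots: E
Mark E: refs=D, marked=E
Mark D: refs=E C, marked=D E
Mark C: refs=null D E, marked=C D E
Unmarked (collected): A B F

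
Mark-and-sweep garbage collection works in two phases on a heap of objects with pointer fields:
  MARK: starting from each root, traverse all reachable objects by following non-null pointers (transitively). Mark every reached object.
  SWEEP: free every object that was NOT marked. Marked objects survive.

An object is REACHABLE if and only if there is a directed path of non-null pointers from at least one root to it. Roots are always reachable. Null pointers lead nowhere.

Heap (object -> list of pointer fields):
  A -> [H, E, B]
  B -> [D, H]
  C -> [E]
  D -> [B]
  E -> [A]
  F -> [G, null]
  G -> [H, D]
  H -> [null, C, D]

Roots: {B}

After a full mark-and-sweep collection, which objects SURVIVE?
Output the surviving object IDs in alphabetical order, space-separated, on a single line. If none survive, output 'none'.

Answer: A B C D E H

Derivation:
Roots: B
Mark B: refs=D H, marked=B
Mark D: refs=B, marked=B D
Mark H: refs=null C D, marked=B D H
Mark C: refs=E, marked=B C D H
Mark E: refs=A, marked=B C D E H
Mark A: refs=H E B, marked=A B C D E H
Unmarked (collected): F G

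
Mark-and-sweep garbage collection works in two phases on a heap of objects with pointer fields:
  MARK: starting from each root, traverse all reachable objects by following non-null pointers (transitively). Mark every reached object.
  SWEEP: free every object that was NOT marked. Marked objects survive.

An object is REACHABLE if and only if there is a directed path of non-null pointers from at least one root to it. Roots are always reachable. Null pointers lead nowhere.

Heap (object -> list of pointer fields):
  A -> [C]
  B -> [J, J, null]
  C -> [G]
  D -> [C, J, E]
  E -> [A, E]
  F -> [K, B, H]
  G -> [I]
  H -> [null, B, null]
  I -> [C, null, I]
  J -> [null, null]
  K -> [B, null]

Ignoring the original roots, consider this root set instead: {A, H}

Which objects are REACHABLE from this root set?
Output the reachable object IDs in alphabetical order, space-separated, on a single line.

Roots: A H
Mark A: refs=C, marked=A
Mark H: refs=null B null, marked=A H
Mark C: refs=G, marked=A C H
Mark B: refs=J J null, marked=A B C H
Mark G: refs=I, marked=A B C G H
Mark J: refs=null null, marked=A B C G H J
Mark I: refs=C null I, marked=A B C G H I J
Unmarked (collected): D E F K

Answer: A B C G H I J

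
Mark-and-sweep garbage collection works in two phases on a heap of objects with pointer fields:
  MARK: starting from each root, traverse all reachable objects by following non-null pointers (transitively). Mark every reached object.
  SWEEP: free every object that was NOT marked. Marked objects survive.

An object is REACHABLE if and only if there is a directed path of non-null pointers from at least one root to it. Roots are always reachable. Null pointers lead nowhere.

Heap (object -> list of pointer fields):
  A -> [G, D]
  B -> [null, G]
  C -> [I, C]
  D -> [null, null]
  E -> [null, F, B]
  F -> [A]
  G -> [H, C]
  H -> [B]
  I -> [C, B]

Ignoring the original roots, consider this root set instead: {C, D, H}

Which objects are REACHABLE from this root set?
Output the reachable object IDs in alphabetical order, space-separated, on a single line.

Answer: B C D G H I

Derivation:
Roots: C D H
Mark C: refs=I C, marked=C
Mark D: refs=null null, marked=C D
Mark H: refs=B, marked=C D H
Mark I: refs=C B, marked=C D H I
Mark B: refs=null G, marked=B C D H I
Mark G: refs=H C, marked=B C D G H I
Unmarked (collected): A E F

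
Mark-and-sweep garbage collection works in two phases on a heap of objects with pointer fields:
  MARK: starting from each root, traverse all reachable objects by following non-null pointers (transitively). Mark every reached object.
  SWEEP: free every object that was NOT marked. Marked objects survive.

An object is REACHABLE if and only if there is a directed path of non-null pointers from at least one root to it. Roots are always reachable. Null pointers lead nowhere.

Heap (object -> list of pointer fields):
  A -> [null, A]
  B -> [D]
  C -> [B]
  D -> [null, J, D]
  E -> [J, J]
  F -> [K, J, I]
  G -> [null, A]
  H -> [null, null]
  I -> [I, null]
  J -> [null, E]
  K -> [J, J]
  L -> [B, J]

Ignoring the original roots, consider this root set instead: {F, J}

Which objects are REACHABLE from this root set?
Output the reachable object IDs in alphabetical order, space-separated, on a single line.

Roots: F J
Mark F: refs=K J I, marked=F
Mark J: refs=null E, marked=F J
Mark K: refs=J J, marked=F J K
Mark I: refs=I null, marked=F I J K
Mark E: refs=J J, marked=E F I J K
Unmarked (collected): A B C D G H L

Answer: E F I J K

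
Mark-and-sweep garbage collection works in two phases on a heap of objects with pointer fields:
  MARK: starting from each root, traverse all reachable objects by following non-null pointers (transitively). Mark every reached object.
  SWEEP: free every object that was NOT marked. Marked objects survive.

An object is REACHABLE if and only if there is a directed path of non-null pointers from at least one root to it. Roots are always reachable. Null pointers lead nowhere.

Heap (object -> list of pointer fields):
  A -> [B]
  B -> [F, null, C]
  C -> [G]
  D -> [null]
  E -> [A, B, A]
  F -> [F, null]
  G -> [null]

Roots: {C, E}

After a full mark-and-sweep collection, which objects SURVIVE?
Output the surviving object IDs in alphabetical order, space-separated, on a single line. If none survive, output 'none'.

Answer: A B C E F G

Derivation:
Roots: C E
Mark C: refs=G, marked=C
Mark E: refs=A B A, marked=C E
Mark G: refs=null, marked=C E G
Mark A: refs=B, marked=A C E G
Mark B: refs=F null C, marked=A B C E G
Mark F: refs=F null, marked=A B C E F G
Unmarked (collected): D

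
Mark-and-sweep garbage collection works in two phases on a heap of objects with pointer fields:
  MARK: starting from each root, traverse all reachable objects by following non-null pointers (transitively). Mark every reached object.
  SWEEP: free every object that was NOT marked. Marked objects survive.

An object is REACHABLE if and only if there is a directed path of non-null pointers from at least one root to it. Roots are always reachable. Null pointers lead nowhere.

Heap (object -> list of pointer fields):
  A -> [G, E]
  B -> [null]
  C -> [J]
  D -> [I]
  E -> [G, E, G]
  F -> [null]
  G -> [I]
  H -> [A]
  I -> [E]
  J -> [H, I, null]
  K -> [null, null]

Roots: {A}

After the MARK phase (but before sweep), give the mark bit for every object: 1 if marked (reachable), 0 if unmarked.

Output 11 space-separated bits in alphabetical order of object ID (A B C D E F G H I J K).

Roots: A
Mark A: refs=G E, marked=A
Mark G: refs=I, marked=A G
Mark E: refs=G E G, marked=A E G
Mark I: refs=E, marked=A E G I
Unmarked (collected): B C D F H J K

Answer: 1 0 0 0 1 0 1 0 1 0 0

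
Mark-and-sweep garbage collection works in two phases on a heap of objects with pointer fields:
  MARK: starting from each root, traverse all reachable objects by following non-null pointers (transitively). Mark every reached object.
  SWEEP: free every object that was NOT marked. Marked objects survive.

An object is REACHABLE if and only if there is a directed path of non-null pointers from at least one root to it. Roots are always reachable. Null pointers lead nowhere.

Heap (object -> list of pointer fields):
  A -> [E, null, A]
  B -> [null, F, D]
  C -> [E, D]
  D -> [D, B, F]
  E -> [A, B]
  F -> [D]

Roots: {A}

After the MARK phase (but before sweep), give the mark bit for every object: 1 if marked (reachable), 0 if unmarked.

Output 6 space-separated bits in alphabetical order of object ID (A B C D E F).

Answer: 1 1 0 1 1 1

Derivation:
Roots: A
Mark A: refs=E null A, marked=A
Mark E: refs=A B, marked=A E
Mark B: refs=null F D, marked=A B E
Mark F: refs=D, marked=A B E F
Mark D: refs=D B F, marked=A B D E F
Unmarked (collected): C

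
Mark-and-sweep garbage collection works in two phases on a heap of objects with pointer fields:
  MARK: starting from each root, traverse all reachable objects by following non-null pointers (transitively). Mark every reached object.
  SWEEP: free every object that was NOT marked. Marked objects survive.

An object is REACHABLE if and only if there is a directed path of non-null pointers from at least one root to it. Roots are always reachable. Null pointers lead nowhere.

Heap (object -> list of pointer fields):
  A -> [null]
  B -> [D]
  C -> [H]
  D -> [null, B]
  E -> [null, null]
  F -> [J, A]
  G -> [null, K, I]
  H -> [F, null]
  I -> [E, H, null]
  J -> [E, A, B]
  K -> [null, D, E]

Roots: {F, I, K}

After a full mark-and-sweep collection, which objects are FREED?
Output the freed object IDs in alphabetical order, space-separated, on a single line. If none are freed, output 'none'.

Roots: F I K
Mark F: refs=J A, marked=F
Mark I: refs=E H null, marked=F I
Mark K: refs=null D E, marked=F I K
Mark J: refs=E A B, marked=F I J K
Mark A: refs=null, marked=A F I J K
Mark E: refs=null null, marked=A E F I J K
Mark H: refs=F null, marked=A E F H I J K
Mark D: refs=null B, marked=A D E F H I J K
Mark B: refs=D, marked=A B D E F H I J K
Unmarked (collected): C G

Answer: C G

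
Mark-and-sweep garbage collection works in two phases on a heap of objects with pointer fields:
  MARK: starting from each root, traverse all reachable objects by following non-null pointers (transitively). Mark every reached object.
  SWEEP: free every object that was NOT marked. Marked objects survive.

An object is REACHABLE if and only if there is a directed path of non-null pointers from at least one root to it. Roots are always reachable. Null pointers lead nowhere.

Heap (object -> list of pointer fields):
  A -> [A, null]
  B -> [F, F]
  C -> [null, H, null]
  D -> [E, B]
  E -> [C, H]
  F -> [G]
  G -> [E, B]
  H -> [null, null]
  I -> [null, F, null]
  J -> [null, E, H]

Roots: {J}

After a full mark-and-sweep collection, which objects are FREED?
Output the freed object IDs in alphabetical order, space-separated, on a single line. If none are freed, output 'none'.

Roots: J
Mark J: refs=null E H, marked=J
Mark E: refs=C H, marked=E J
Mark H: refs=null null, marked=E H J
Mark C: refs=null H null, marked=C E H J
Unmarked (collected): A B D F G I

Answer: A B D F G I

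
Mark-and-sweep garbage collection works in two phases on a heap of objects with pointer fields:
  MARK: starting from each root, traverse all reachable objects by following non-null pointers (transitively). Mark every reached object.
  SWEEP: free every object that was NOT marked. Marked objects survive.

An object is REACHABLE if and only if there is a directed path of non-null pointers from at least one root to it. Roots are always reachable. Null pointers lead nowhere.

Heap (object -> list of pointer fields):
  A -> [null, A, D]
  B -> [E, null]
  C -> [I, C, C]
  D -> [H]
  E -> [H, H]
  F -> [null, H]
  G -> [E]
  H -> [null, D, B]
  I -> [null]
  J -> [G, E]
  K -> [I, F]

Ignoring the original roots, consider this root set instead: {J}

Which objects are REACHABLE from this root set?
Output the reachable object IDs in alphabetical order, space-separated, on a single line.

Roots: J
Mark J: refs=G E, marked=J
Mark G: refs=E, marked=G J
Mark E: refs=H H, marked=E G J
Mark H: refs=null D B, marked=E G H J
Mark D: refs=H, marked=D E G H J
Mark B: refs=E null, marked=B D E G H J
Unmarked (collected): A C F I K

Answer: B D E G H J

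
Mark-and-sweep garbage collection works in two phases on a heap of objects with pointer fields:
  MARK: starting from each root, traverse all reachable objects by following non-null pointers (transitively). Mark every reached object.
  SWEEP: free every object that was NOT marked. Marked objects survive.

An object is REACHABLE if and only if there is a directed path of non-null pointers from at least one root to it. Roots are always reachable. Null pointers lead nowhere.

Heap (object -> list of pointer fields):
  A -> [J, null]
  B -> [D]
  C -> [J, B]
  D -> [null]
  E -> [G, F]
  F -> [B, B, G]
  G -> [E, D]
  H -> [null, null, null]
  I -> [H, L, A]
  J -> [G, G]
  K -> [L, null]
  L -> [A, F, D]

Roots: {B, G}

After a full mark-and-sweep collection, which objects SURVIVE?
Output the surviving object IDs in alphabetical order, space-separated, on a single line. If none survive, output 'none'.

Roots: B G
Mark B: refs=D, marked=B
Mark G: refs=E D, marked=B G
Mark D: refs=null, marked=B D G
Mark E: refs=G F, marked=B D E G
Mark F: refs=B B G, marked=B D E F G
Unmarked (collected): A C H I J K L

Answer: B D E F G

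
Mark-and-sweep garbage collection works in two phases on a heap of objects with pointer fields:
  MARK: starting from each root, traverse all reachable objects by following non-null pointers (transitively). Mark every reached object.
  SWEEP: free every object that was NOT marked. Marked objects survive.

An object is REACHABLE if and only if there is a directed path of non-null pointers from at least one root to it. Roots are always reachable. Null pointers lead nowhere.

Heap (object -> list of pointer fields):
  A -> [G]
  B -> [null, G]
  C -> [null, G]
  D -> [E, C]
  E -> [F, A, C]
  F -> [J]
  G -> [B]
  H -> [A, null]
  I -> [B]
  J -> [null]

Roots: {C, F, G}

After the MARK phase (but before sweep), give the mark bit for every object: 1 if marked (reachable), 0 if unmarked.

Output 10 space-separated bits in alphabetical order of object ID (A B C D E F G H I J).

Answer: 0 1 1 0 0 1 1 0 0 1

Derivation:
Roots: C F G
Mark C: refs=null G, marked=C
Mark F: refs=J, marked=C F
Mark G: refs=B, marked=C F G
Mark J: refs=null, marked=C F G J
Mark B: refs=null G, marked=B C F G J
Unmarked (collected): A D E H I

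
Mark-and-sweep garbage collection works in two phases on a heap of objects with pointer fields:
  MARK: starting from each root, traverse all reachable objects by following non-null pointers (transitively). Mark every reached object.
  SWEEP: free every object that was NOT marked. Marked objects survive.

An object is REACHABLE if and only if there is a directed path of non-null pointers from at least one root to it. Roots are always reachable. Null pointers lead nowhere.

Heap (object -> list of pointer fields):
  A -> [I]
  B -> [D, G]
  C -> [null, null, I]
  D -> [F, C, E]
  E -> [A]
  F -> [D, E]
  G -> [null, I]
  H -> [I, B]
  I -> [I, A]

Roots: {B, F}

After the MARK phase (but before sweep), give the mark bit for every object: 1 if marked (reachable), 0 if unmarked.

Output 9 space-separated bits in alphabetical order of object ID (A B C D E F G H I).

Answer: 1 1 1 1 1 1 1 0 1

Derivation:
Roots: B F
Mark B: refs=D G, marked=B
Mark F: refs=D E, marked=B F
Mark D: refs=F C E, marked=B D F
Mark G: refs=null I, marked=B D F G
Mark E: refs=A, marked=B D E F G
Mark C: refs=null null I, marked=B C D E F G
Mark I: refs=I A, marked=B C D E F G I
Mark A: refs=I, marked=A B C D E F G I
Unmarked (collected): H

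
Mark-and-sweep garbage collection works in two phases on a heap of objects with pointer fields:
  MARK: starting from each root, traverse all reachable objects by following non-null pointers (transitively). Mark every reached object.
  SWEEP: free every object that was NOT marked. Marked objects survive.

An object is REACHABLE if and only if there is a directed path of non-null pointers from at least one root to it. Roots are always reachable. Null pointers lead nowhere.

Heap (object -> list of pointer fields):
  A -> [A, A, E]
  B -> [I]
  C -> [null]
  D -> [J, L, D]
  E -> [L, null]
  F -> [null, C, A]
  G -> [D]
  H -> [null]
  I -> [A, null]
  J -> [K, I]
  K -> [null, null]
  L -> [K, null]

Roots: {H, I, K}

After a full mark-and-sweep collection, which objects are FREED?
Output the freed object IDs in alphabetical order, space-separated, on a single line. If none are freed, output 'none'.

Answer: B C D F G J

Derivation:
Roots: H I K
Mark H: refs=null, marked=H
Mark I: refs=A null, marked=H I
Mark K: refs=null null, marked=H I K
Mark A: refs=A A E, marked=A H I K
Mark E: refs=L null, marked=A E H I K
Mark L: refs=K null, marked=A E H I K L
Unmarked (collected): B C D F G J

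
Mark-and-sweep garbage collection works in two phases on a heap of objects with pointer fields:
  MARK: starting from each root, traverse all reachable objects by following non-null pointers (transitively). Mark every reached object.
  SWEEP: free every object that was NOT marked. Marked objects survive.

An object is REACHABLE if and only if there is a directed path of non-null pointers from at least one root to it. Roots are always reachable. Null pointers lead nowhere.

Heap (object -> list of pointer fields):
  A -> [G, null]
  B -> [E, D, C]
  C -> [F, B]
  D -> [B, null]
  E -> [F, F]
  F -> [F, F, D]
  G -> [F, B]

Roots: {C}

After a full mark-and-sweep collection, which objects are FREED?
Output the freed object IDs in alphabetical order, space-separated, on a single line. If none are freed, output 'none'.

Answer: A G

Derivation:
Roots: C
Mark C: refs=F B, marked=C
Mark F: refs=F F D, marked=C F
Mark B: refs=E D C, marked=B C F
Mark D: refs=B null, marked=B C D F
Mark E: refs=F F, marked=B C D E F
Unmarked (collected): A G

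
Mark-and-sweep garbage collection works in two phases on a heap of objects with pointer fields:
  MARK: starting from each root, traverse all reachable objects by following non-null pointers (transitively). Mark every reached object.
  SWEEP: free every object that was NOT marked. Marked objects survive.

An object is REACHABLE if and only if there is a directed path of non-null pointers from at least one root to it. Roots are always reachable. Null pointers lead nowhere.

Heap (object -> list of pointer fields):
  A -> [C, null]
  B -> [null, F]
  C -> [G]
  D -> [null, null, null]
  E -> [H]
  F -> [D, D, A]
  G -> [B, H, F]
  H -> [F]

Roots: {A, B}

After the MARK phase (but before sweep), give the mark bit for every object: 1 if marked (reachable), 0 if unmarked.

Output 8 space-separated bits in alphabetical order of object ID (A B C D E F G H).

Roots: A B
Mark A: refs=C null, marked=A
Mark B: refs=null F, marked=A B
Mark C: refs=G, marked=A B C
Mark F: refs=D D A, marked=A B C F
Mark G: refs=B H F, marked=A B C F G
Mark D: refs=null null null, marked=A B C D F G
Mark H: refs=F, marked=A B C D F G H
Unmarked (collected): E

Answer: 1 1 1 1 0 1 1 1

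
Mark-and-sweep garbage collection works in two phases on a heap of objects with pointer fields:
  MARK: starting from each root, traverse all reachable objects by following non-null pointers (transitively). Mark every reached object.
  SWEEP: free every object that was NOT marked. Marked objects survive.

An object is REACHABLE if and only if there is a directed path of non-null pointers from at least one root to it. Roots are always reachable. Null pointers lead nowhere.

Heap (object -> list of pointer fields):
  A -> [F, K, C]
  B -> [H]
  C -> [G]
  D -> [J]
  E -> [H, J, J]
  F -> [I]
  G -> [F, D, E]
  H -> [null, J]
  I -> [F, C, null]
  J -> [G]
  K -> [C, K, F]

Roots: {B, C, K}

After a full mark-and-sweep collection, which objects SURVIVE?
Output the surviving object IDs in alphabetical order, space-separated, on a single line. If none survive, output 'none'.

Roots: B C K
Mark B: refs=H, marked=B
Mark C: refs=G, marked=B C
Mark K: refs=C K F, marked=B C K
Mark H: refs=null J, marked=B C H K
Mark G: refs=F D E, marked=B C G H K
Mark F: refs=I, marked=B C F G H K
Mark J: refs=G, marked=B C F G H J K
Mark D: refs=J, marked=B C D F G H J K
Mark E: refs=H J J, marked=B C D E F G H J K
Mark I: refs=F C null, marked=B C D E F G H I J K
Unmarked (collected): A

Answer: B C D E F G H I J K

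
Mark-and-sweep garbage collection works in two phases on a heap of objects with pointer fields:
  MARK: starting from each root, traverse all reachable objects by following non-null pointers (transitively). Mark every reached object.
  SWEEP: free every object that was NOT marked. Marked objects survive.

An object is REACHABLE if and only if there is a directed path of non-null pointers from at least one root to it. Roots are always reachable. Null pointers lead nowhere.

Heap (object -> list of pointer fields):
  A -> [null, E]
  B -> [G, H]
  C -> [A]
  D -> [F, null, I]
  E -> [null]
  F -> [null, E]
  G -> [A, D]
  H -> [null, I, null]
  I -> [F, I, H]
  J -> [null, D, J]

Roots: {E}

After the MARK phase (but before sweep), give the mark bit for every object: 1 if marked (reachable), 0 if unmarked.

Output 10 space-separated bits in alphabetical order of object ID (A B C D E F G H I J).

Roots: E
Mark E: refs=null, marked=E
Unmarked (collected): A B C D F G H I J

Answer: 0 0 0 0 1 0 0 0 0 0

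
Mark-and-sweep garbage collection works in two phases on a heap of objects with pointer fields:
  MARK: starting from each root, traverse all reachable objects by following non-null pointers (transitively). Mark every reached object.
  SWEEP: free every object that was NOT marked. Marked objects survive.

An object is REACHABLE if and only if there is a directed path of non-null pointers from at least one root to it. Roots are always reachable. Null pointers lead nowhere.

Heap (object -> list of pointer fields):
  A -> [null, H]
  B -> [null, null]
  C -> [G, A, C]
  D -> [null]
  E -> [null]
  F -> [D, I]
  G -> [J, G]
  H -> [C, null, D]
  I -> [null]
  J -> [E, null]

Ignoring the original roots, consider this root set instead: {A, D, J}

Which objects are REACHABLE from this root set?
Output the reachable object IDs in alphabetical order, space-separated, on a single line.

Answer: A C D E G H J

Derivation:
Roots: A D J
Mark A: refs=null H, marked=A
Mark D: refs=null, marked=A D
Mark J: refs=E null, marked=A D J
Mark H: refs=C null D, marked=A D H J
Mark E: refs=null, marked=A D E H J
Mark C: refs=G A C, marked=A C D E H J
Mark G: refs=J G, marked=A C D E G H J
Unmarked (collected): B F I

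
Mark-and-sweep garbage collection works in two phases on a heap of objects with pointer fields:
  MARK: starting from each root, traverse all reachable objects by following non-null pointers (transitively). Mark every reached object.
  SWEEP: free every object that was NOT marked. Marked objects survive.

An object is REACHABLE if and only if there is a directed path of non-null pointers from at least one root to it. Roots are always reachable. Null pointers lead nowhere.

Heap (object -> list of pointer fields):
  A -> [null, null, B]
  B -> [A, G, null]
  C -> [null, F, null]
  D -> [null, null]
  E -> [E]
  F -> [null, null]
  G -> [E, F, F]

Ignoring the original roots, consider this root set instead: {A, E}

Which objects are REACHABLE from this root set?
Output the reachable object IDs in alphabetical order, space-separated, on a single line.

Answer: A B E F G

Derivation:
Roots: A E
Mark A: refs=null null B, marked=A
Mark E: refs=E, marked=A E
Mark B: refs=A G null, marked=A B E
Mark G: refs=E F F, marked=A B E G
Mark F: refs=null null, marked=A B E F G
Unmarked (collected): C D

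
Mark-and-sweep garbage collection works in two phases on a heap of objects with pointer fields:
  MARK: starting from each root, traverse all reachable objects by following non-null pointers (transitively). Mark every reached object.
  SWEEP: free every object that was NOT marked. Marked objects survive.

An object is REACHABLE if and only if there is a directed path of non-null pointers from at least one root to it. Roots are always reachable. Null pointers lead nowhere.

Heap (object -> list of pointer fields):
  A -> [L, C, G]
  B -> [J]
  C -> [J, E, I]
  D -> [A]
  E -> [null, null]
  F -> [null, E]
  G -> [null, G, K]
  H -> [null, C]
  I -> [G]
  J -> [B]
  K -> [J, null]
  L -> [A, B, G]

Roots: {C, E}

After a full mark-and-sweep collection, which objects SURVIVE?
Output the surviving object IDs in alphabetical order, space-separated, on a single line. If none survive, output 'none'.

Answer: B C E G I J K

Derivation:
Roots: C E
Mark C: refs=J E I, marked=C
Mark E: refs=null null, marked=C E
Mark J: refs=B, marked=C E J
Mark I: refs=G, marked=C E I J
Mark B: refs=J, marked=B C E I J
Mark G: refs=null G K, marked=B C E G I J
Mark K: refs=J null, marked=B C E G I J K
Unmarked (collected): A D F H L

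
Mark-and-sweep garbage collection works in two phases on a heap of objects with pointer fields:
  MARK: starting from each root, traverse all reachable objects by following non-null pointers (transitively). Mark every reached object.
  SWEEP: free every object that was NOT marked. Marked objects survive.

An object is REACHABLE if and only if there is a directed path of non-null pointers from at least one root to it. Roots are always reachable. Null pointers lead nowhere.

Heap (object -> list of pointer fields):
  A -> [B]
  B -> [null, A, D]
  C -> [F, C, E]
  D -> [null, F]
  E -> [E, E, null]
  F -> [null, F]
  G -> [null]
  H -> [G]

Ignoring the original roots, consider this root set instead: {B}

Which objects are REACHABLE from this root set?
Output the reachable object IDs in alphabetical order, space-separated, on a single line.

Roots: B
Mark B: refs=null A D, marked=B
Mark A: refs=B, marked=A B
Mark D: refs=null F, marked=A B D
Mark F: refs=null F, marked=A B D F
Unmarked (collected): C E G H

Answer: A B D F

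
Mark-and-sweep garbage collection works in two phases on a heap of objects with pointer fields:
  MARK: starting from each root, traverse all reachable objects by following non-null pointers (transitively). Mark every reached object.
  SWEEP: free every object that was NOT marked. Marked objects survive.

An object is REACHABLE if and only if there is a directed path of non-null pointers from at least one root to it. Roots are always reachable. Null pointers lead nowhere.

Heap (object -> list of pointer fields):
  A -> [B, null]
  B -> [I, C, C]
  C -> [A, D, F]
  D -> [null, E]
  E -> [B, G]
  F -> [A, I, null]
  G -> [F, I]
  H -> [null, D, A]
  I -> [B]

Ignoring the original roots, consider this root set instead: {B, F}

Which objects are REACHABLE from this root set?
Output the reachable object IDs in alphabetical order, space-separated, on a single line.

Roots: B F
Mark B: refs=I C C, marked=B
Mark F: refs=A I null, marked=B F
Mark I: refs=B, marked=B F I
Mark C: refs=A D F, marked=B C F I
Mark A: refs=B null, marked=A B C F I
Mark D: refs=null E, marked=A B C D F I
Mark E: refs=B G, marked=A B C D E F I
Mark G: refs=F I, marked=A B C D E F G I
Unmarked (collected): H

Answer: A B C D E F G I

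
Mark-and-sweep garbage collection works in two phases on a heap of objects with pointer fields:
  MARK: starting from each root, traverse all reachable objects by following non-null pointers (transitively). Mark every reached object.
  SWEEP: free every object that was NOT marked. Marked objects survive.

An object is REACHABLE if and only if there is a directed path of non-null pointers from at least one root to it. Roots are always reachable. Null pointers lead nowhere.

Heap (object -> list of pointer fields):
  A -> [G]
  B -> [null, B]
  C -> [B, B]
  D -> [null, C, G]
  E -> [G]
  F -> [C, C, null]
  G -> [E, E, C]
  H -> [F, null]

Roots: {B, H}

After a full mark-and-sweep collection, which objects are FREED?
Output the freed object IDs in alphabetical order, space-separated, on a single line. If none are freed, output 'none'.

Answer: A D E G

Derivation:
Roots: B H
Mark B: refs=null B, marked=B
Mark H: refs=F null, marked=B H
Mark F: refs=C C null, marked=B F H
Mark C: refs=B B, marked=B C F H
Unmarked (collected): A D E G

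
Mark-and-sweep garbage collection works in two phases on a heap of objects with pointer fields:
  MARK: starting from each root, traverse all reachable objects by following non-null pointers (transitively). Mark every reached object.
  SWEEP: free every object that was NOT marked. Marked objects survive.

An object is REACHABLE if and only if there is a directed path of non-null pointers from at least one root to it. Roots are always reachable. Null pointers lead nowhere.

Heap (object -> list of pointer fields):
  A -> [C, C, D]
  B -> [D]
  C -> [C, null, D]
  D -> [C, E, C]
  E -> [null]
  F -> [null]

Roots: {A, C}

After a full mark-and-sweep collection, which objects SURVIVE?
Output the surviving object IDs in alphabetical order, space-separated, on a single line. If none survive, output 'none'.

Answer: A C D E

Derivation:
Roots: A C
Mark A: refs=C C D, marked=A
Mark C: refs=C null D, marked=A C
Mark D: refs=C E C, marked=A C D
Mark E: refs=null, marked=A C D E
Unmarked (collected): B F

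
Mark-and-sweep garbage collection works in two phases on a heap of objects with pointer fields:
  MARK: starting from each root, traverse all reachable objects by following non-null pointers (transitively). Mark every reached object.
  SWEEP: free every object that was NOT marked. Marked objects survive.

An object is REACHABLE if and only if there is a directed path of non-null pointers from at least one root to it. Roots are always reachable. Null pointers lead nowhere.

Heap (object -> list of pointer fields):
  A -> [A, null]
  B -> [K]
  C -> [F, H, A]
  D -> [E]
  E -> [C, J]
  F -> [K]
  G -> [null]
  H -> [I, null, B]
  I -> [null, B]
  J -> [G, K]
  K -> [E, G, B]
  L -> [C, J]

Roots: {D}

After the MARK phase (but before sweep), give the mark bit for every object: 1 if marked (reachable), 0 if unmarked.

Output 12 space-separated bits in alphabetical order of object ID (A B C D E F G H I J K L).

Roots: D
Mark D: refs=E, marked=D
Mark E: refs=C J, marked=D E
Mark C: refs=F H A, marked=C D E
Mark J: refs=G K, marked=C D E J
Mark F: refs=K, marked=C D E F J
Mark H: refs=I null B, marked=C D E F H J
Mark A: refs=A null, marked=A C D E F H J
Mark G: refs=null, marked=A C D E F G H J
Mark K: refs=E G B, marked=A C D E F G H J K
Mark I: refs=null B, marked=A C D E F G H I J K
Mark B: refs=K, marked=A B C D E F G H I J K
Unmarked (collected): L

Answer: 1 1 1 1 1 1 1 1 1 1 1 0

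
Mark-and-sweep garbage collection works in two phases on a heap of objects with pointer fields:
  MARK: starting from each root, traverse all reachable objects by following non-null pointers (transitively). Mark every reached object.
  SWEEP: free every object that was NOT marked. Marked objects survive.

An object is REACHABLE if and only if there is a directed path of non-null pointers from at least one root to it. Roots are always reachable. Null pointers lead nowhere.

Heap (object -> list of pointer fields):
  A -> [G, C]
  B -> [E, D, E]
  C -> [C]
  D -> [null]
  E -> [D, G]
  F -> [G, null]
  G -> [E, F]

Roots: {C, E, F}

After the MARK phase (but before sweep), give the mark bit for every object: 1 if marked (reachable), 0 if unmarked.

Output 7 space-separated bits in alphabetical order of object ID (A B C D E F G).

Answer: 0 0 1 1 1 1 1

Derivation:
Roots: C E F
Mark C: refs=C, marked=C
Mark E: refs=D G, marked=C E
Mark F: refs=G null, marked=C E F
Mark D: refs=null, marked=C D E F
Mark G: refs=E F, marked=C D E F G
Unmarked (collected): A B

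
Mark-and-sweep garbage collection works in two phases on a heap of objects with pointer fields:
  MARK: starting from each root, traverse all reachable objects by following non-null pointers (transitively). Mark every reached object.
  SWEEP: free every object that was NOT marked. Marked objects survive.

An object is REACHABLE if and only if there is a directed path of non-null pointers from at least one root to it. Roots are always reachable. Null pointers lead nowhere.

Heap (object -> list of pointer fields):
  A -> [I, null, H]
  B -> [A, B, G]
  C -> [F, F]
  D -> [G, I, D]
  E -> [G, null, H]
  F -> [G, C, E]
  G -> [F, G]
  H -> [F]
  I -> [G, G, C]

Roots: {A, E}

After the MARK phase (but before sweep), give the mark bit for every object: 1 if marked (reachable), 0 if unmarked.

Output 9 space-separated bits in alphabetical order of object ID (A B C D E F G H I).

Answer: 1 0 1 0 1 1 1 1 1

Derivation:
Roots: A E
Mark A: refs=I null H, marked=A
Mark E: refs=G null H, marked=A E
Mark I: refs=G G C, marked=A E I
Mark H: refs=F, marked=A E H I
Mark G: refs=F G, marked=A E G H I
Mark C: refs=F F, marked=A C E G H I
Mark F: refs=G C E, marked=A C E F G H I
Unmarked (collected): B D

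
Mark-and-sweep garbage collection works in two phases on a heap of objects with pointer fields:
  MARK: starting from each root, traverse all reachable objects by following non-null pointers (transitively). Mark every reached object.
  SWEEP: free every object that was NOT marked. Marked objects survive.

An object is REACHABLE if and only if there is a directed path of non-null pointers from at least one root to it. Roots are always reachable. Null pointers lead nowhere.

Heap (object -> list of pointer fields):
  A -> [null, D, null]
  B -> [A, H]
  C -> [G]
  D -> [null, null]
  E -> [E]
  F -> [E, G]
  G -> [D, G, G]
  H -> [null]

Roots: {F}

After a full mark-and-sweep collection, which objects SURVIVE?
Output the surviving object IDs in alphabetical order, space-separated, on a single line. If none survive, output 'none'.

Roots: F
Mark F: refs=E G, marked=F
Mark E: refs=E, marked=E F
Mark G: refs=D G G, marked=E F G
Mark D: refs=null null, marked=D E F G
Unmarked (collected): A B C H

Answer: D E F G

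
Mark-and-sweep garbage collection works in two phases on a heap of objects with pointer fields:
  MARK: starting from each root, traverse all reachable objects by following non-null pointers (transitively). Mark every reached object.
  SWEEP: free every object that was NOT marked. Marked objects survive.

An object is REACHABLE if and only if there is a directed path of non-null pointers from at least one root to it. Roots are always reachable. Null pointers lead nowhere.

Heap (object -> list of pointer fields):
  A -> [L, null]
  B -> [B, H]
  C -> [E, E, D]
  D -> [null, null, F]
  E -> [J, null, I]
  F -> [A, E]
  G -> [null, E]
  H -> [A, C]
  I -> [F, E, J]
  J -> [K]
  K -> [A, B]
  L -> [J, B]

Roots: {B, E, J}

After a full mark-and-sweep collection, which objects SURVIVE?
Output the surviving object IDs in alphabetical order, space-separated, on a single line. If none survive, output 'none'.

Answer: A B C D E F H I J K L

Derivation:
Roots: B E J
Mark B: refs=B H, marked=B
Mark E: refs=J null I, marked=B E
Mark J: refs=K, marked=B E J
Mark H: refs=A C, marked=B E H J
Mark I: refs=F E J, marked=B E H I J
Mark K: refs=A B, marked=B E H I J K
Mark A: refs=L null, marked=A B E H I J K
Mark C: refs=E E D, marked=A B C E H I J K
Mark F: refs=A E, marked=A B C E F H I J K
Mark L: refs=J B, marked=A B C E F H I J K L
Mark D: refs=null null F, marked=A B C D E F H I J K L
Unmarked (collected): G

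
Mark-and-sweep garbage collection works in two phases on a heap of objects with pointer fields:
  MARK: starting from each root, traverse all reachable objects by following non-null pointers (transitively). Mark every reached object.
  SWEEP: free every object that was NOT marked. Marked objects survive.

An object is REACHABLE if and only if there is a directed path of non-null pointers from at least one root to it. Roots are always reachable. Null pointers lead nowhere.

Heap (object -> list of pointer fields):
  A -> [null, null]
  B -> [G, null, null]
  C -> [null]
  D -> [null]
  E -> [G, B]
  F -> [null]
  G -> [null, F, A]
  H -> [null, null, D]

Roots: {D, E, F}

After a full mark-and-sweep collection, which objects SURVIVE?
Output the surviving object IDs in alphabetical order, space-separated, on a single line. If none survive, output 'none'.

Answer: A B D E F G

Derivation:
Roots: D E F
Mark D: refs=null, marked=D
Mark E: refs=G B, marked=D E
Mark F: refs=null, marked=D E F
Mark G: refs=null F A, marked=D E F G
Mark B: refs=G null null, marked=B D E F G
Mark A: refs=null null, marked=A B D E F G
Unmarked (collected): C H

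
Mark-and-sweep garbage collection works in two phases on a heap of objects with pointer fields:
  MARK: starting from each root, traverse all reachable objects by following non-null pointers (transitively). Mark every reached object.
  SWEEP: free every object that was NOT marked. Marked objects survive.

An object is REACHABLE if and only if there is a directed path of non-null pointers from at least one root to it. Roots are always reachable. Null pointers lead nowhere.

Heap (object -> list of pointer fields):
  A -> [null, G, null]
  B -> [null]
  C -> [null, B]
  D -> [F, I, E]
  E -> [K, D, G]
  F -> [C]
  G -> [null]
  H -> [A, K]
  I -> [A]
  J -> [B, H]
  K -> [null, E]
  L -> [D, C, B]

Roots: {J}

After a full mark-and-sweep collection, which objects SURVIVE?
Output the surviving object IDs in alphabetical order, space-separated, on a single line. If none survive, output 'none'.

Answer: A B C D E F G H I J K

Derivation:
Roots: J
Mark J: refs=B H, marked=J
Mark B: refs=null, marked=B J
Mark H: refs=A K, marked=B H J
Mark A: refs=null G null, marked=A B H J
Mark K: refs=null E, marked=A B H J K
Mark G: refs=null, marked=A B G H J K
Mark E: refs=K D G, marked=A B E G H J K
Mark D: refs=F I E, marked=A B D E G H J K
Mark F: refs=C, marked=A B D E F G H J K
Mark I: refs=A, marked=A B D E F G H I J K
Mark C: refs=null B, marked=A B C D E F G H I J K
Unmarked (collected): L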